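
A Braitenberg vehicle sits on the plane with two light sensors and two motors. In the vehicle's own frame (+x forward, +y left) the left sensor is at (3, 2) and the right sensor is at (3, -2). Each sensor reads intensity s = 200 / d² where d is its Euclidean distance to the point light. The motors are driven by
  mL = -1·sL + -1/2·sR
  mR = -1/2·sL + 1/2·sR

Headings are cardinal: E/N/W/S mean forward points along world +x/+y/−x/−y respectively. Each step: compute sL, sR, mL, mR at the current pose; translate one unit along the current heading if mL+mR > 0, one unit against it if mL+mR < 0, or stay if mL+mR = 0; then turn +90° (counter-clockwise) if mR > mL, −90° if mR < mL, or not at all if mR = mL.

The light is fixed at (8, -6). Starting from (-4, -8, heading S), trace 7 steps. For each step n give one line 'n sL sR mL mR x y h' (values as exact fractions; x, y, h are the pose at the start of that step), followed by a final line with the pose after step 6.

n=0: pose=(-4,-8,S); sL=8/5, sR=200/221; mL=-2268/1105, mR=-384/1105; mL+mR=-12/5 → advance -1; mR−mL=1884/1105 → turn +1·90°
n=1: pose=(-4,-7,E); sL=100/41, sR=20/9; mL=-1310/369, mR=-40/369; mL+mR=-150/41 → advance -1; mR−mL=1270/369 → turn +1·90°
n=2: pose=(-5,-7,N); sL=200/229, sR=8/5; mL=-1916/1145, mR=416/1145; mL+mR=-300/229 → advance -1; mR−mL=2332/1145 → turn +1·90°
n=3: pose=(-5,-8,W); sL=25/34, sR=25/32; mL=-1225/1088, mR=25/1088; mL+mR=-75/68 → advance -1; mR−mL=625/544 → turn +1·90°
n=4: pose=(-4,-8,S); sL=8/5, sR=200/221; mL=-2268/1105, mR=-384/1105; mL+mR=-12/5 → advance -1; mR−mL=1884/1105 → turn +1·90°
n=5: pose=(-4,-7,E); sL=100/41, sR=20/9; mL=-1310/369, mR=-40/369; mL+mR=-150/41 → advance -1; mR−mL=1270/369 → turn +1·90°
n=6: pose=(-5,-7,N); sL=200/229, sR=8/5; mL=-1916/1145, mR=416/1145; mL+mR=-300/229 → advance -1; mR−mL=2332/1145 → turn +1·90°

0 8/5 200/221 -2268/1105 -384/1105 -4 -8 S
1 100/41 20/9 -1310/369 -40/369 -4 -7 E
2 200/229 8/5 -1916/1145 416/1145 -5 -7 N
3 25/34 25/32 -1225/1088 25/1088 -5 -8 W
4 8/5 200/221 -2268/1105 -384/1105 -4 -8 S
5 100/41 20/9 -1310/369 -40/369 -4 -7 E
6 200/229 8/5 -1916/1145 416/1145 -5 -7 N
final -5 -8 W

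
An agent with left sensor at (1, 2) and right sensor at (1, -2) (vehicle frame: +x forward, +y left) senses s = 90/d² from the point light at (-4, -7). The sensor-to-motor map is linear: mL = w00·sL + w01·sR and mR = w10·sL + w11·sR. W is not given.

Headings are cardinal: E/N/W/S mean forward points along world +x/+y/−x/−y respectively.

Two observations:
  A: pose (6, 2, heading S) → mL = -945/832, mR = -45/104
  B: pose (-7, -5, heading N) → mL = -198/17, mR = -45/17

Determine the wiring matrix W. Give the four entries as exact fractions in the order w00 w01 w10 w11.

-1 -1 -1 0

obs A: pose=(6,2,S) → sL=45/104, sR=45/64, mL=-945/832, mR=-45/104
obs B: pose=(-7,-5,N) → sL=45/17, sR=9, mL=-198/17, mR=-45/17
sensor matrix S = [[45/104, 45/64], [45/17, 9]]; det S = 28755/14144
solve [mL_A; mL_B] = S·[w00; w01] and [mR_A; mR_B] = S·[w10; w11]:
  w00 = -1, w01 = -1, w10 = -1, w11 = 0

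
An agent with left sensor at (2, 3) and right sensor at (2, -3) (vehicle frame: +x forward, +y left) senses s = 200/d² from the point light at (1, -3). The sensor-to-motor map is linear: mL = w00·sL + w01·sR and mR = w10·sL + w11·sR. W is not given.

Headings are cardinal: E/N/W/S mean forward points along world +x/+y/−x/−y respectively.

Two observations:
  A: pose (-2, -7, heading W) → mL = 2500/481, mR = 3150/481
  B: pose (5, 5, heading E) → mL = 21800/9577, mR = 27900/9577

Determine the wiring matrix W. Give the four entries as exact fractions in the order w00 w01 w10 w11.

obs A: pose=(-2,-7,W) → sL=100/37, sR=100/13, mL=2500/481, mR=3150/481
obs B: pose=(5,5,E) → sL=200/157, sR=200/61, mL=21800/9577, mR=27900/9577
sensor matrix S = [[100/37, 100/13], [200/157, 200/61]]; det S = -4320000/4606537
solve [mL_A; mL_B] = S·[w00; w01] and [mR_A; mR_B] = S·[w10; w11]:
  w00 = 1/2, w01 = 1/2, w10 = 1, w11 = 1/2

1/2 1/2 1 1/2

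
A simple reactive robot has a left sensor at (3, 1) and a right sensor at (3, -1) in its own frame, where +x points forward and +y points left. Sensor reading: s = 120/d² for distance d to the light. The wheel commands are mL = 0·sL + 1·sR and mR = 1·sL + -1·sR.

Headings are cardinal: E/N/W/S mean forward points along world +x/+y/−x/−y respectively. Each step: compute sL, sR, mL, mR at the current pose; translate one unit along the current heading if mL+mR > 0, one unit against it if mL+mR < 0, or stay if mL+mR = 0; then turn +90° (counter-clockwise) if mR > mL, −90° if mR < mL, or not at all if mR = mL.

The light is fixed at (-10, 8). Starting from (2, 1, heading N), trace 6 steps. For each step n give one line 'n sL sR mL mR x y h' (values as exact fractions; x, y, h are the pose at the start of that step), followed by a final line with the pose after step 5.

0 120/137 24/37 24/37 1152/5069 2 1 N
1 12/25 60/137 60/137 144/3425 2 2 E
2 120/277 8/15 8/15 -416/4155 3 2 S
3 30/41 15/17 15/17 -105/697 3 1 W
4 120/137 24/37 24/37 1152/5069 2 1 N
5 12/25 60/137 60/137 144/3425 2 2 E
final 3 2 S

n=0: pose=(2,1,N); sL=120/137, sR=24/37; mL=24/37, mR=1152/5069; mL+mR=120/137 → advance +1; mR−mL=-2136/5069 → turn -1·90°
n=1: pose=(2,2,E); sL=12/25, sR=60/137; mL=60/137, mR=144/3425; mL+mR=12/25 → advance +1; mR−mL=-1356/3425 → turn -1·90°
n=2: pose=(3,2,S); sL=120/277, sR=8/15; mL=8/15, mR=-416/4155; mL+mR=120/277 → advance +1; mR−mL=-2632/4155 → turn -1·90°
n=3: pose=(3,1,W); sL=30/41, sR=15/17; mL=15/17, mR=-105/697; mL+mR=30/41 → advance +1; mR−mL=-720/697 → turn -1·90°
n=4: pose=(2,1,N); sL=120/137, sR=24/37; mL=24/37, mR=1152/5069; mL+mR=120/137 → advance +1; mR−mL=-2136/5069 → turn -1·90°
n=5: pose=(2,2,E); sL=12/25, sR=60/137; mL=60/137, mR=144/3425; mL+mR=12/25 → advance +1; mR−mL=-1356/3425 → turn -1·90°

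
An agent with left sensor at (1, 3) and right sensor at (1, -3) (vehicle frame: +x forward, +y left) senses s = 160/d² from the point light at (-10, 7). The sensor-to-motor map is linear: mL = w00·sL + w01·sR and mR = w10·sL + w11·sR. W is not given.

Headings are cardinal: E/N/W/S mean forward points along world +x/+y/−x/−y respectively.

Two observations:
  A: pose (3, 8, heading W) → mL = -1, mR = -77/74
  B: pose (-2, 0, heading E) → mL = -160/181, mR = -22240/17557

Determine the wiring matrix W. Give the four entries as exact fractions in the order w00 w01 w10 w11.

obs A: pose=(3,8,W) → sL=40/37, sR=1, mL=-1, mR=-77/74
obs B: pose=(-2,0,E) → sL=160/97, sR=160/181, mL=-160/181, mR=-22240/17557
sensor matrix S = [[40/37, 1], [160/97, 160/181]]; det S = -450720/649609
solve [mL_A; mL_B] = S·[w00; w01] and [mR_A; mR_B] = S·[w10; w11]:
  w00 = 0, w01 = -1, w10 = -1/2, w11 = -1/2

0 -1 -1/2 -1/2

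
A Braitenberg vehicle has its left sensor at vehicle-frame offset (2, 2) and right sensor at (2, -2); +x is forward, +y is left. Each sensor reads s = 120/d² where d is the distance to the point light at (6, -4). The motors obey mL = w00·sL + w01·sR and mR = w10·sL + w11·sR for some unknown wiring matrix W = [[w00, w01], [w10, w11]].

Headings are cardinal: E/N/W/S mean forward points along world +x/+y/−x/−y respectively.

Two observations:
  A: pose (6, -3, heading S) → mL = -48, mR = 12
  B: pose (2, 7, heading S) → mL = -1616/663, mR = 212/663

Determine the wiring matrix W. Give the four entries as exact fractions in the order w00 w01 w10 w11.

-1 -1 -1/2 1

obs A: pose=(6,-3,S) → sL=24, sR=24, mL=-48, mR=12
obs B: pose=(2,7,S) → sL=24/17, sR=40/39, mL=-1616/663, mR=212/663
sensor matrix S = [[24, 24], [24/17, 40/39]]; det S = -2048/221
solve [mL_A; mL_B] = S·[w00; w01] and [mR_A; mR_B] = S·[w10; w11]:
  w00 = -1, w01 = -1, w10 = -1/2, w11 = 1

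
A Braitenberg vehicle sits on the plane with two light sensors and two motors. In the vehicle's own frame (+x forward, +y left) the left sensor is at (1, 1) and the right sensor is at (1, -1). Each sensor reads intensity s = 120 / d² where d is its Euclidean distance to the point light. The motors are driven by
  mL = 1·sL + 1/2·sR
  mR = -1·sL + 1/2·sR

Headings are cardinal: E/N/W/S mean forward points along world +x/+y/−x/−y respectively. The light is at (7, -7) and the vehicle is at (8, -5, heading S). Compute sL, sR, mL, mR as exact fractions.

left sensor world pos  = (9, -6); dL² = 5
right sensor world pos = (7, -6); dR² = 1
sL = 120/5 = 24
sR = 120/1 = 120
mL = 1·sL + 1/2·sR = 84
mR = -1·sL + 1/2·sR = 36

24 120 84 36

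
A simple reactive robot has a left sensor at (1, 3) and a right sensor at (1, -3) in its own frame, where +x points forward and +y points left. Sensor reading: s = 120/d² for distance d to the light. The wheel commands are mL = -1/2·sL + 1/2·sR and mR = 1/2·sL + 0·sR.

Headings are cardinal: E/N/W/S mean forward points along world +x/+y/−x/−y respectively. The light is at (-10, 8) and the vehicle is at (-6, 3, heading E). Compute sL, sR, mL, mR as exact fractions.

120/29 120/89 -3600/2581 60/29

left sensor world pos  = (-5, 6); dL² = 29
right sensor world pos = (-5, 0); dR² = 89
sL = 120/29 = 120/29
sR = 120/89 = 120/89
mL = -1/2·sL + 1/2·sR = -3600/2581
mR = 1/2·sL + 0·sR = 60/29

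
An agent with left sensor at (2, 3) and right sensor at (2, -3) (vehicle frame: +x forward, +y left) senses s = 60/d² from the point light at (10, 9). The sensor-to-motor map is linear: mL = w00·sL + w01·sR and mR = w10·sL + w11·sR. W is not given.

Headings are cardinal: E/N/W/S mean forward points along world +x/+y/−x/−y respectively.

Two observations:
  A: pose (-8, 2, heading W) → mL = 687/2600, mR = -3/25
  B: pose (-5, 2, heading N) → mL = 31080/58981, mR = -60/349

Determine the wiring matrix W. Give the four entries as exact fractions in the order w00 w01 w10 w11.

1 1 -1 0

obs A: pose=(-8,2,W) → sL=3/25, sR=15/104, mL=687/2600, mR=-3/25
obs B: pose=(-5,2,N) → sL=60/349, sR=60/169, mL=31080/58981, mR=-60/349
sensor matrix S = [[3/25, 15/104], [60/349, 60/169]]; det S = 10503/589810
solve [mL_A; mL_B] = S·[w00; w01] and [mR_A; mR_B] = S·[w10; w11]:
  w00 = 1, w01 = 1, w10 = -1, w11 = 0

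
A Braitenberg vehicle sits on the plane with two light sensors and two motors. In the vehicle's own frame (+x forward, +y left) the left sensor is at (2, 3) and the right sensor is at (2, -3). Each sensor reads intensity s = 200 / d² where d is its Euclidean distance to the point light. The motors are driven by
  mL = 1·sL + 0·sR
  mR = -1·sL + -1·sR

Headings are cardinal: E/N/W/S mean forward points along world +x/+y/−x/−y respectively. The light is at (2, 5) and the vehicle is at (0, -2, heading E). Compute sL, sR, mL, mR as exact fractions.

25/2 2 25/2 -29/2

left sensor world pos  = (2, 1); dL² = 16
right sensor world pos = (2, -5); dR² = 100
sL = 200/16 = 25/2
sR = 200/100 = 2
mL = 1·sL + 0·sR = 25/2
mR = -1·sL + -1·sR = -29/2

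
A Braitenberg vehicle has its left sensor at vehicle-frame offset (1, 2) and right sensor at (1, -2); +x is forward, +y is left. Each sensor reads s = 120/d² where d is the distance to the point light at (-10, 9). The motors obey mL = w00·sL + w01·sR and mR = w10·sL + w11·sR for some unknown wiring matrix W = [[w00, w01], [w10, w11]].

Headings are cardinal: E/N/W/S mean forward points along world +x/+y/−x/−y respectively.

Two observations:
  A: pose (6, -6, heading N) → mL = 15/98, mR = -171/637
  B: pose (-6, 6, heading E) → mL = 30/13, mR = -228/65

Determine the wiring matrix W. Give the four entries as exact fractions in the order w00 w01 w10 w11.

1/2 0 -1/2 -1/2

obs A: pose=(6,-6,N) → sL=15/49, sR=3/13, mL=15/98, mR=-171/637
obs B: pose=(-6,6,E) → sL=60/13, sR=12/5, mL=30/13, mR=-228/65
sensor matrix S = [[15/49, 3/13], [60/13, 12/5]]; det S = -2736/8281
solve [mL_A; mL_B] = S·[w00; w01] and [mR_A; mR_B] = S·[w10; w11]:
  w00 = 1/2, w01 = 0, w10 = -1/2, w11 = -1/2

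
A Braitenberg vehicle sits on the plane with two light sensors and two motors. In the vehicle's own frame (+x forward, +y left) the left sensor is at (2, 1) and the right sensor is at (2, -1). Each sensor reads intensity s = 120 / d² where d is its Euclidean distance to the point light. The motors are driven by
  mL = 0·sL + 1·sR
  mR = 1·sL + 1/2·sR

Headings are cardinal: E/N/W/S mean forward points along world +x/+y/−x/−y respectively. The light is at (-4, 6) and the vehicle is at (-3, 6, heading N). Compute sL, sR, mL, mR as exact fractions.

left sensor world pos  = (-4, 8); dL² = 4
right sensor world pos = (-2, 8); dR² = 8
sL = 120/4 = 30
sR = 120/8 = 15
mL = 0·sL + 1·sR = 15
mR = 1·sL + 1/2·sR = 75/2

30 15 15 75/2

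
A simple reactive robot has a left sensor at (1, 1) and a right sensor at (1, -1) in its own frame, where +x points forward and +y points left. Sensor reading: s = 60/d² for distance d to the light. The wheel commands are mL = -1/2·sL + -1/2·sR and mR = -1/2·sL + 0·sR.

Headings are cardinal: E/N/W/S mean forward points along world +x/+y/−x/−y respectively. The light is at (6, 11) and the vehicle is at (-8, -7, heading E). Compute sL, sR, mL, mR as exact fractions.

30/229 6/53 -1482/12137 -15/229

left sensor world pos  = (-7, -6); dL² = 458
right sensor world pos = (-7, -8); dR² = 530
sL = 60/458 = 30/229
sR = 60/530 = 6/53
mL = -1/2·sL + -1/2·sR = -1482/12137
mR = -1/2·sL + 0·sR = -15/229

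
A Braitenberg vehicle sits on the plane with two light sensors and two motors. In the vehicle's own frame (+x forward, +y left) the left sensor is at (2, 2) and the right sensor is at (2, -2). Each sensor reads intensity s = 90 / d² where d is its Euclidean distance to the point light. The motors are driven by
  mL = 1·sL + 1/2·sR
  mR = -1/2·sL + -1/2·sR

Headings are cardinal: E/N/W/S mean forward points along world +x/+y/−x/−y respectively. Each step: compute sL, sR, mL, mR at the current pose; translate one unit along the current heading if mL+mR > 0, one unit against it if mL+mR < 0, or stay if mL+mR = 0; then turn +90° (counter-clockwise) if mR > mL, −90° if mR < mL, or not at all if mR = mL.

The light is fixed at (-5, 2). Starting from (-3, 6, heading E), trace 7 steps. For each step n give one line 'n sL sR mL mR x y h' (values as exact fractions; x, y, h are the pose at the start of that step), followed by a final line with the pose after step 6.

n=0: pose=(-3,6,E); sL=45/26, sR=9/2; mL=207/52, mR=-81/26; mL+mR=45/52 → advance +1; mR−mL=-369/52 → turn -1·90°
n=1: pose=(-2,6,S); sL=90/29, sR=18; mL=351/29, mR=-306/29; mL+mR=45/29 → advance +1; mR−mL=-657/29 → turn -1·90°
n=2: pose=(-2,5,W); sL=45, sR=45/13; mL=1215/26, mR=-315/13; mL+mR=45/2 → advance +1; mR−mL=-1845/26 → turn -1·90°
n=3: pose=(-3,5,N); sL=18/5, sR=90/41; mL=963/205, mR=-594/205; mL+mR=9/5 → advance +1; mR−mL=-1557/205 → turn -1·90°
n=4: pose=(-3,6,E); sL=45/26, sR=9/2; mL=207/52, mR=-81/26; mL+mR=45/52 → advance +1; mR−mL=-369/52 → turn -1·90°
n=5: pose=(-2,6,S); sL=90/29, sR=18; mL=351/29, mR=-306/29; mL+mR=45/29 → advance +1; mR−mL=-657/29 → turn -1·90°
n=6: pose=(-2,5,W); sL=45, sR=45/13; mL=1215/26, mR=-315/13; mL+mR=45/2 → advance +1; mR−mL=-1845/26 → turn -1·90°

0 45/26 9/2 207/52 -81/26 -3 6 E
1 90/29 18 351/29 -306/29 -2 6 S
2 45 45/13 1215/26 -315/13 -2 5 W
3 18/5 90/41 963/205 -594/205 -3 5 N
4 45/26 9/2 207/52 -81/26 -3 6 E
5 90/29 18 351/29 -306/29 -2 6 S
6 45 45/13 1215/26 -315/13 -2 5 W
final -3 5 N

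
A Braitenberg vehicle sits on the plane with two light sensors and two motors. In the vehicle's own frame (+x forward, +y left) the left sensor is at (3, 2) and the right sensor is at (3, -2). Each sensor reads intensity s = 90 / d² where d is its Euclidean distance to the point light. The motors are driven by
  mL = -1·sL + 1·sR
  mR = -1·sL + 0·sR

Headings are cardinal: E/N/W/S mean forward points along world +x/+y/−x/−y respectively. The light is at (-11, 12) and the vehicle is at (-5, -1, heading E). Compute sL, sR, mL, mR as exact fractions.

left sensor world pos  = (-2, 1); dL² = 202
right sensor world pos = (-2, -3); dR² = 306
sL = 90/202 = 45/101
sR = 90/306 = 5/17
mL = -1·sL + 1·sR = -260/1717
mR = -1·sL + 0·sR = -45/101

45/101 5/17 -260/1717 -45/101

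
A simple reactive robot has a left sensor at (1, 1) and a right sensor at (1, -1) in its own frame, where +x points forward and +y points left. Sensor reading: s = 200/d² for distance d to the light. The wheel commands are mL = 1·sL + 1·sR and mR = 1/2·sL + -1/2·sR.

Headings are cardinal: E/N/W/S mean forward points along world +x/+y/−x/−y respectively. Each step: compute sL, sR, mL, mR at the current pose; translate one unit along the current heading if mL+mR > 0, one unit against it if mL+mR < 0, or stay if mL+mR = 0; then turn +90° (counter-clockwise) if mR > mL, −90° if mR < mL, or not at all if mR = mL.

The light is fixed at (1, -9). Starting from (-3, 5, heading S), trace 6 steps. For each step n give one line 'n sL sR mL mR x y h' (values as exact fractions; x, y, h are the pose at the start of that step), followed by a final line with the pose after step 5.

0 100/89 100/97 18600/8633 400/8633 -3 5 S
1 200/169 200/221 6000/2873 400/2873 -3 4 W
2 25/29 50/53 2775/1537 -125/3074 -4 4 N
3 200/241 40/37 17040/8917 -1120/8917 -4 5 E
4 100/89 100/97 18600/8633 400/8633 -3 5 S
5 200/169 200/221 6000/2873 400/2873 -3 4 W
final -4 4 N

n=0: pose=(-3,5,S); sL=100/89, sR=100/97; mL=18600/8633, mR=400/8633; mL+mR=19000/8633 → advance +1; mR−mL=-18200/8633 → turn -1·90°
n=1: pose=(-3,4,W); sL=200/169, sR=200/221; mL=6000/2873, mR=400/2873; mL+mR=6400/2873 → advance +1; mR−mL=-5600/2873 → turn -1·90°
n=2: pose=(-4,4,N); sL=25/29, sR=50/53; mL=2775/1537, mR=-125/3074; mL+mR=5425/3074 → advance +1; mR−mL=-5675/3074 → turn -1·90°
n=3: pose=(-4,5,E); sL=200/241, sR=40/37; mL=17040/8917, mR=-1120/8917; mL+mR=15920/8917 → advance +1; mR−mL=-18160/8917 → turn -1·90°
n=4: pose=(-3,5,S); sL=100/89, sR=100/97; mL=18600/8633, mR=400/8633; mL+mR=19000/8633 → advance +1; mR−mL=-18200/8633 → turn -1·90°
n=5: pose=(-3,4,W); sL=200/169, sR=200/221; mL=6000/2873, mR=400/2873; mL+mR=6400/2873 → advance +1; mR−mL=-5600/2873 → turn -1·90°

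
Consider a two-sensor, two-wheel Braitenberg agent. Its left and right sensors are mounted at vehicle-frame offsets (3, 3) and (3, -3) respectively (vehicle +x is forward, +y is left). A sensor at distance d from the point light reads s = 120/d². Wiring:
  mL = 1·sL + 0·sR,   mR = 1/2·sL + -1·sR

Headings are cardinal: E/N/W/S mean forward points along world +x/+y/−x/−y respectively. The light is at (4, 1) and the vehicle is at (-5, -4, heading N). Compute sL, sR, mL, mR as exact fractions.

30/37 3 30/37 -96/37

left sensor world pos  = (-8, -1); dL² = 148
right sensor world pos = (-2, -1); dR² = 40
sL = 120/148 = 30/37
sR = 120/40 = 3
mL = 1·sL + 0·sR = 30/37
mR = 1/2·sL + -1·sR = -96/37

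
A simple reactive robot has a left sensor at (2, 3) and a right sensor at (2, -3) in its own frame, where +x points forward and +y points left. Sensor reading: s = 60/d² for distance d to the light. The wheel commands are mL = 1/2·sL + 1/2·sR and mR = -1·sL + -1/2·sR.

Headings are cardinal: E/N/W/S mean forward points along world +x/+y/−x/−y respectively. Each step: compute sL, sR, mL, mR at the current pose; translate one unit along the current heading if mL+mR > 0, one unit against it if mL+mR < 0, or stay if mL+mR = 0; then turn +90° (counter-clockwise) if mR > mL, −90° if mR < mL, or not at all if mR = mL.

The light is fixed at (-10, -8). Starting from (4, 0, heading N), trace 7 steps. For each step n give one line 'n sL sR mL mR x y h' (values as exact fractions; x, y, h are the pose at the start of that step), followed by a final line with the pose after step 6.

0 60/221 60/389 18300/85969 -29970/85969 4 0 N
1 15/89 15/68 2355/12104 -3375/12104 4 -1 E
2 60/281 12/25 2436/7025 -3186/7025 3 -1 S
3 30/73 30/121 2910/8833 -4725/8833 3 0 W
4 60/221 60/389 18300/85969 -29970/85969 4 0 N
5 15/89 15/68 2355/12104 -3375/12104 4 -1 E
6 60/281 12/25 2436/7025 -3186/7025 3 -1 S
final 3 0 W

n=0: pose=(4,0,N); sL=60/221, sR=60/389; mL=18300/85969, mR=-29970/85969; mL+mR=-30/221 → advance -1; mR−mL=-48270/85969 → turn -1·90°
n=1: pose=(4,-1,E); sL=15/89, sR=15/68; mL=2355/12104, mR=-3375/12104; mL+mR=-15/178 → advance -1; mR−mL=-2865/6052 → turn -1·90°
n=2: pose=(3,-1,S); sL=60/281, sR=12/25; mL=2436/7025, mR=-3186/7025; mL+mR=-30/281 → advance -1; mR−mL=-5622/7025 → turn -1·90°
n=3: pose=(3,0,W); sL=30/73, sR=30/121; mL=2910/8833, mR=-4725/8833; mL+mR=-15/73 → advance -1; mR−mL=-7635/8833 → turn -1·90°
n=4: pose=(4,0,N); sL=60/221, sR=60/389; mL=18300/85969, mR=-29970/85969; mL+mR=-30/221 → advance -1; mR−mL=-48270/85969 → turn -1·90°
n=5: pose=(4,-1,E); sL=15/89, sR=15/68; mL=2355/12104, mR=-3375/12104; mL+mR=-15/178 → advance -1; mR−mL=-2865/6052 → turn -1·90°
n=6: pose=(3,-1,S); sL=60/281, sR=12/25; mL=2436/7025, mR=-3186/7025; mL+mR=-30/281 → advance -1; mR−mL=-5622/7025 → turn -1·90°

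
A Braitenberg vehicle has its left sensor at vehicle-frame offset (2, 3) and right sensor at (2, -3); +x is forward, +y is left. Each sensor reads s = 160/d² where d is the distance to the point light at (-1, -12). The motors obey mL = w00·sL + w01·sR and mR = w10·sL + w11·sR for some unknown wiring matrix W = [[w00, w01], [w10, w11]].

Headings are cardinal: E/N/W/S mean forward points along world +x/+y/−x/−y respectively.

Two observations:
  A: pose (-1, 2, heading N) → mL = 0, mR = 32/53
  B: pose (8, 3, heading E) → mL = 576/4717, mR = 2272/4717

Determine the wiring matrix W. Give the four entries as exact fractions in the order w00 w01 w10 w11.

obs A: pose=(-1,2,N) → sL=32/53, sR=32/53, mL=0, mR=32/53
obs B: pose=(8,3,E) → sL=32/89, sR=32/53, mL=576/4717, mR=2272/4717
sensor matrix S = [[32/53, 32/53], [32/89, 32/53]]; det S = 36864/250001
solve [mL_A; mL_B] = S·[w00; w01] and [mR_A; mR_B] = S·[w10; w11]:
  w00 = -1/2, w01 = 1/2, w10 = 1/2, w11 = 1/2

-1/2 1/2 1/2 1/2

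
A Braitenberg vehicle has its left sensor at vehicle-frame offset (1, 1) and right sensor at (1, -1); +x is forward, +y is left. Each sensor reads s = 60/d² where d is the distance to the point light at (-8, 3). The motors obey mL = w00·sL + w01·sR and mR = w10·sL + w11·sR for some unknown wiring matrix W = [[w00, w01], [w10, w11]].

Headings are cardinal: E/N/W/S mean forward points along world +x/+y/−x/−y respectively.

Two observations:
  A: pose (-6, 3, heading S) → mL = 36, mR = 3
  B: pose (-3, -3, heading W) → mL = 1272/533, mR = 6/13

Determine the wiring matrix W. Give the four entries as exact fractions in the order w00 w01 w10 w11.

1 1 1/2 0

obs A: pose=(-6,3,S) → sL=6, sR=30, mL=36, mR=3
obs B: pose=(-3,-3,W) → sL=12/13, sR=60/41, mL=1272/533, mR=6/13
sensor matrix S = [[6, 30], [12/13, 60/41]]; det S = -10080/533
solve [mL_A; mL_B] = S·[w00; w01] and [mR_A; mR_B] = S·[w10; w11]:
  w00 = 1, w01 = 1, w10 = 1/2, w11 = 0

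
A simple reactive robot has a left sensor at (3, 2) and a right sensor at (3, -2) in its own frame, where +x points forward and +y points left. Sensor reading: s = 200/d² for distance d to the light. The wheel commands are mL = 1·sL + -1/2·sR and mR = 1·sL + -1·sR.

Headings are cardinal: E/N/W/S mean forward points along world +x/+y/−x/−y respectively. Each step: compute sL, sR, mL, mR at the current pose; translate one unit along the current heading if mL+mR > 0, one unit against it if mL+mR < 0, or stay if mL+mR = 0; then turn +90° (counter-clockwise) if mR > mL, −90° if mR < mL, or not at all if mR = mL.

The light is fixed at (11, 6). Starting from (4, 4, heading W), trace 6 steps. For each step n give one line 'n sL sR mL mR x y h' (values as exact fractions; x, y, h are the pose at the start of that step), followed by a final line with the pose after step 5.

0 50/29 2 21/29 -8/29 4 4 W
1 200/101 200/37 -2700/3737 -12800/3737 3 4 N
2 100/13 4 74/13 48/13 3 3 E
3 200/61 200/117 17300/7137 11200/7137 4 3 S
4 25/17 25/13 225/442 -100/221 4 2 W
5 200/101 200/37 -2700/3737 -12800/3737 3 2 N
final 3 1 E

n=0: pose=(4,4,W); sL=50/29, sR=2; mL=21/29, mR=-8/29; mL+mR=13/29 → advance +1; mR−mL=-1 → turn -1·90°
n=1: pose=(3,4,N); sL=200/101, sR=200/37; mL=-2700/3737, mR=-12800/3737; mL+mR=-15500/3737 → advance -1; mR−mL=-100/37 → turn -1·90°
n=2: pose=(3,3,E); sL=100/13, sR=4; mL=74/13, mR=48/13; mL+mR=122/13 → advance +1; mR−mL=-2 → turn -1·90°
n=3: pose=(4,3,S); sL=200/61, sR=200/117; mL=17300/7137, mR=11200/7137; mL+mR=9500/2379 → advance +1; mR−mL=-100/117 → turn -1·90°
n=4: pose=(4,2,W); sL=25/17, sR=25/13; mL=225/442, mR=-100/221; mL+mR=25/442 → advance +1; mR−mL=-25/26 → turn -1·90°
n=5: pose=(3,2,N); sL=200/101, sR=200/37; mL=-2700/3737, mR=-12800/3737; mL+mR=-15500/3737 → advance -1; mR−mL=-100/37 → turn -1·90°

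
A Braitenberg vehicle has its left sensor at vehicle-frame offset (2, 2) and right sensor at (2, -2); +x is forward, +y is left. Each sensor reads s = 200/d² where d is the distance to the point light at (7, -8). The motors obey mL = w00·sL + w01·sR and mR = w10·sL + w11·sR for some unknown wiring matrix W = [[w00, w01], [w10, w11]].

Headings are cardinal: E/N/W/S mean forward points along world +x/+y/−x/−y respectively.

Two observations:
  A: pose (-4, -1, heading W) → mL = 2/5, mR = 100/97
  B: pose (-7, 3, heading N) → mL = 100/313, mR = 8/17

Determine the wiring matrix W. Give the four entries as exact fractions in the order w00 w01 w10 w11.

0 1/2 1 0

obs A: pose=(-4,-1,W) → sL=100/97, sR=4/5, mL=2/5, mR=100/97
obs B: pose=(-7,3,N) → sL=8/17, sR=200/313, mL=100/313, mR=8/17
sensor matrix S = [[100/97, 4/5], [8/17, 200/313]]; det S = 728448/2580685
solve [mL_A; mL_B] = S·[w00; w01] and [mR_A; mR_B] = S·[w10; w11]:
  w00 = 0, w01 = 1/2, w10 = 1, w11 = 0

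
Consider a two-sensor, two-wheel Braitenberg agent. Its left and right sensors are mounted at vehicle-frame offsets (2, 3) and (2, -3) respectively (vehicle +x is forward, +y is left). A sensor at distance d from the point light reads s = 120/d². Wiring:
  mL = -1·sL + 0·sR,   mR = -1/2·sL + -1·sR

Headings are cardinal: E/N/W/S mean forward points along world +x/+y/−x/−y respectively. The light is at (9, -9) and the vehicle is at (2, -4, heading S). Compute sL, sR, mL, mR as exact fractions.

24/5 120/109 -24/5 -1908/545

left sensor world pos  = (5, -6); dL² = 25
right sensor world pos = (-1, -6); dR² = 109
sL = 120/25 = 24/5
sR = 120/109 = 120/109
mL = -1·sL + 0·sR = -24/5
mR = -1/2·sL + -1·sR = -1908/545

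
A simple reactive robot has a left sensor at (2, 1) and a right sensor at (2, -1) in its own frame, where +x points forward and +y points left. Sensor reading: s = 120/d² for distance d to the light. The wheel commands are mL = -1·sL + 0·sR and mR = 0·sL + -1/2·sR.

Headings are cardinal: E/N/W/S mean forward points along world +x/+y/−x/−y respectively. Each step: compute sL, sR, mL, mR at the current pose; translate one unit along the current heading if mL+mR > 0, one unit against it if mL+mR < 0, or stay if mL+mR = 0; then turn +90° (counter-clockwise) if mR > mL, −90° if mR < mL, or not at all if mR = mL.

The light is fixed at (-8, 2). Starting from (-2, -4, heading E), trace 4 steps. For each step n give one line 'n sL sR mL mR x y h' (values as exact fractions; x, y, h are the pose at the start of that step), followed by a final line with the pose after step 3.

n=0: pose=(-2,-4,E); sL=120/89, sR=120/113; mL=-120/89, mR=-60/113; mL+mR=-18900/10057 → advance -1; mR−mL=8220/10057 → turn +1·90°
n=1: pose=(-3,-4,N); sL=15/4, sR=30/13; mL=-15/4, mR=-15/13; mL+mR=-255/52 → advance -1; mR−mL=135/52 → turn +1·90°
n=2: pose=(-3,-5,W); sL=120/73, sR=8/3; mL=-120/73, mR=-4/3; mL+mR=-652/219 → advance -1; mR−mL=68/219 → turn +1·90°
n=3: pose=(-2,-5,S); sL=12/13, sR=60/53; mL=-12/13, mR=-30/53; mL+mR=-1026/689 → advance -1; mR−mL=246/689 → turn +1·90°

0 120/89 120/113 -120/89 -60/113 -2 -4 E
1 15/4 30/13 -15/4 -15/13 -3 -4 N
2 120/73 8/3 -120/73 -4/3 -3 -5 W
3 12/13 60/53 -12/13 -30/53 -2 -5 S
final -2 -4 E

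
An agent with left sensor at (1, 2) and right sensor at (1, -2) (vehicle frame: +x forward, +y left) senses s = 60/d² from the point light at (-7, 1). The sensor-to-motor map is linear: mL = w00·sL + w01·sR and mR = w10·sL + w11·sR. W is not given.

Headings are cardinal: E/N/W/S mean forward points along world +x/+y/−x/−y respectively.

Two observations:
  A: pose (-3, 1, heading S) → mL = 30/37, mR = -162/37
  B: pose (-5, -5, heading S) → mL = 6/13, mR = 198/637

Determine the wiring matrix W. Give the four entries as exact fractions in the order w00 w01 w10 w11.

obs A: pose=(-3,1,S) → sL=60/37, sR=12, mL=30/37, mR=-162/37
obs B: pose=(-5,-5,S) → sL=12/13, sR=60/49, mL=6/13, mR=198/637
sensor matrix S = [[60/37, 12], [12/13, 60/49]]; det S = -214272/23569
solve [mL_A; mL_B] = S·[w00; w01] and [mR_A; mR_B] = S·[w10; w11]:
  w00 = 1/2, w01 = 0, w10 = 1, w11 = -1/2

1/2 0 1 -1/2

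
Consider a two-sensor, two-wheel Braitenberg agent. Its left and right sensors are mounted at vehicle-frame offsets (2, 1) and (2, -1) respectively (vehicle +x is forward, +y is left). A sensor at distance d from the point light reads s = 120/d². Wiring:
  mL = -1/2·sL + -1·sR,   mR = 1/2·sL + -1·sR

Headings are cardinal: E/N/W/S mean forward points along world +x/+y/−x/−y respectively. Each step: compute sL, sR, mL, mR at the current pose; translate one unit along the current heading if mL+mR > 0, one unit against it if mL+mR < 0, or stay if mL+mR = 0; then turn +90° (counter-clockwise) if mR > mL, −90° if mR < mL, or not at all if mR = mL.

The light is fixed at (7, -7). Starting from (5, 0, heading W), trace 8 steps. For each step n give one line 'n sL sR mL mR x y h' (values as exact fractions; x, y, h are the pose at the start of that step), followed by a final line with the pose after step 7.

n=0: pose=(5,0,W); sL=30/13, sR=3/2; mL=-69/26, mR=-9/26; mL+mR=-3 → advance -1; mR−mL=30/13 → turn +1·90°
n=1: pose=(6,0,S); sL=24/5, sR=120/29; mL=-948/145, mR=-252/145; mL+mR=-240/29 → advance -1; mR−mL=24/5 → turn +1·90°
n=2: pose=(6,1,E); sL=60/41, sR=12/5; mL=-642/205, mR=-342/205; mL+mR=-24/5 → advance -1; mR−mL=60/41 → turn +1·90°
n=3: pose=(5,1,N); sL=120/109, sR=120/101; mL=-19140/11009, mR=-7020/11009; mL+mR=-240/101 → advance -1; mR−mL=120/109 → turn +1·90°
n=4: pose=(5,0,W); sL=30/13, sR=3/2; mL=-69/26, mR=-9/26; mL+mR=-3 → advance -1; mR−mL=30/13 → turn +1·90°
n=5: pose=(6,0,S); sL=24/5, sR=120/29; mL=-948/145, mR=-252/145; mL+mR=-240/29 → advance -1; mR−mL=24/5 → turn +1·90°
n=6: pose=(6,1,E); sL=60/41, sR=12/5; mL=-642/205, mR=-342/205; mL+mR=-24/5 → advance -1; mR−mL=60/41 → turn +1·90°
n=7: pose=(5,1,N); sL=120/109, sR=120/101; mL=-19140/11009, mR=-7020/11009; mL+mR=-240/101 → advance -1; mR−mL=120/109 → turn +1·90°

0 30/13 3/2 -69/26 -9/26 5 0 W
1 24/5 120/29 -948/145 -252/145 6 0 S
2 60/41 12/5 -642/205 -342/205 6 1 E
3 120/109 120/101 -19140/11009 -7020/11009 5 1 N
4 30/13 3/2 -69/26 -9/26 5 0 W
5 24/5 120/29 -948/145 -252/145 6 0 S
6 60/41 12/5 -642/205 -342/205 6 1 E
7 120/109 120/101 -19140/11009 -7020/11009 5 1 N
final 5 0 W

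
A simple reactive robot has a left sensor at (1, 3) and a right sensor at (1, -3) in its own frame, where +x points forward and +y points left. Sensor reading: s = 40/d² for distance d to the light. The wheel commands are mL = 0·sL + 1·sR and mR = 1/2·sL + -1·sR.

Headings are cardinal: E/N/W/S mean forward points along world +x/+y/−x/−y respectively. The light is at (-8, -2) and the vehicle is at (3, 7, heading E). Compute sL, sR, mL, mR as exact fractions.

5/36 2/9 2/9 -11/72

left sensor world pos  = (4, 10); dL² = 288
right sensor world pos = (4, 4); dR² = 180
sL = 40/288 = 5/36
sR = 40/180 = 2/9
mL = 0·sL + 1·sR = 2/9
mR = 1/2·sL + -1·sR = -11/72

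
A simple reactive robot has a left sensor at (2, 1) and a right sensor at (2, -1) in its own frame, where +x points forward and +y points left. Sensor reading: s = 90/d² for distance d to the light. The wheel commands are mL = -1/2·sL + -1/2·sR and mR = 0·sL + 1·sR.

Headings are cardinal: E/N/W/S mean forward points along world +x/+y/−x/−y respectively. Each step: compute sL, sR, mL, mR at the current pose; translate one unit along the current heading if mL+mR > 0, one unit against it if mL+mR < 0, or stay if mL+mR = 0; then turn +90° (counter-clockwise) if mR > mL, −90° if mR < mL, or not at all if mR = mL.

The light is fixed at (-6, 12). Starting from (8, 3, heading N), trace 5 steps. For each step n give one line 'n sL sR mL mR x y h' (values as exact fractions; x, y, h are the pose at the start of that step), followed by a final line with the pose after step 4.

0 45/109 45/137 -5535/14933 45/137 8 3 N
1 18/53 2/5 -98/265 2/5 8 2 W
2 9/34 5/16 -157/544 5/16 7 2 S
3 18/65 10/41 -694/2665 10/41 7 1 E
4 45/101 9/25 -1017/2525 9/25 6 1 N
final 6 0 W

n=0: pose=(8,3,N); sL=45/109, sR=45/137; mL=-5535/14933, mR=45/137; mL+mR=-630/14933 → advance -1; mR−mL=10440/14933 → turn +1·90°
n=1: pose=(8,2,W); sL=18/53, sR=2/5; mL=-98/265, mR=2/5; mL+mR=8/265 → advance +1; mR−mL=204/265 → turn +1·90°
n=2: pose=(7,2,S); sL=9/34, sR=5/16; mL=-157/544, mR=5/16; mL+mR=13/544 → advance +1; mR−mL=327/544 → turn +1·90°
n=3: pose=(7,1,E); sL=18/65, sR=10/41; mL=-694/2665, mR=10/41; mL+mR=-44/2665 → advance -1; mR−mL=1344/2665 → turn +1·90°
n=4: pose=(6,1,N); sL=45/101, sR=9/25; mL=-1017/2525, mR=9/25; mL+mR=-108/2525 → advance -1; mR−mL=1926/2525 → turn +1·90°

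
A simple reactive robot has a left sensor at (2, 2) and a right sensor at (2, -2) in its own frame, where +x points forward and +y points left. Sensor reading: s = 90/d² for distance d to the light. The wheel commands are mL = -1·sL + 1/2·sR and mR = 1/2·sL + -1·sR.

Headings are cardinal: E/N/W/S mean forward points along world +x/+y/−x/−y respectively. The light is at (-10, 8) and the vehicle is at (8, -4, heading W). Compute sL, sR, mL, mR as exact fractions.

left sensor world pos  = (6, -6); dL² = 452
right sensor world pos = (6, -2); dR² = 356
sL = 90/452 = 45/226
sR = 90/356 = 45/178
mL = -1·sL + 1/2·sR = -2925/40228
mR = 1/2·sL + -1·sR = -6165/40228

45/226 45/178 -2925/40228 -6165/40228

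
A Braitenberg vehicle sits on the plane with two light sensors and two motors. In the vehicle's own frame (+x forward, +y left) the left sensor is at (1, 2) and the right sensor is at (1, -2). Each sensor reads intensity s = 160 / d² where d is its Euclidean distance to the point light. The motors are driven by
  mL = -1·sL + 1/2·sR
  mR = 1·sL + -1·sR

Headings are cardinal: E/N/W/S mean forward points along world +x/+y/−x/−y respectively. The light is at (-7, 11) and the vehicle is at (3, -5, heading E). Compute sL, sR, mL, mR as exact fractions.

left sensor world pos  = (4, -3); dL² = 317
right sensor world pos = (4, -7); dR² = 445
sL = 160/317 = 160/317
sR = 160/445 = 32/89
mL = -1·sL + 1/2·sR = -9168/28213
mR = 1·sL + -1·sR = 4096/28213

160/317 32/89 -9168/28213 4096/28213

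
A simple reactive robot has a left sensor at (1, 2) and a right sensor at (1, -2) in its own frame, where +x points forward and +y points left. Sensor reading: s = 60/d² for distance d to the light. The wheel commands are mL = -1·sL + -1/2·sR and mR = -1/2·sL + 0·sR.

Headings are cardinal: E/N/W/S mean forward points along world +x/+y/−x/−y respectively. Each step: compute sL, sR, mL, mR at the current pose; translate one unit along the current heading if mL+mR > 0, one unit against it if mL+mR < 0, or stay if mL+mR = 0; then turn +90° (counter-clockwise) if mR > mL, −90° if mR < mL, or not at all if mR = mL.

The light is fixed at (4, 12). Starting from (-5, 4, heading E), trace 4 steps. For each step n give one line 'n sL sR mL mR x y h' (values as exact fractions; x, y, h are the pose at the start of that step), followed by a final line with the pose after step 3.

0 3/5 15/41 -321/410 -3/10 -5 4 E
1 60/193 60/113 -12570/21809 -30/193 -6 4 N
2 30/121 6/17 -873/2057 -15/121 -6 3 W
3 60/149 60/221 -17730/32929 -30/149 -5 3 S
final -5 4 E

n=0: pose=(-5,4,E); sL=3/5, sR=15/41; mL=-321/410, mR=-3/10; mL+mR=-222/205 → advance -1; mR−mL=99/205 → turn +1·90°
n=1: pose=(-6,4,N); sL=60/193, sR=60/113; mL=-12570/21809, mR=-30/193; mL+mR=-15960/21809 → advance -1; mR−mL=9180/21809 → turn +1·90°
n=2: pose=(-6,3,W); sL=30/121, sR=6/17; mL=-873/2057, mR=-15/121; mL+mR=-1128/2057 → advance -1; mR−mL=618/2057 → turn +1·90°
n=3: pose=(-5,3,S); sL=60/149, sR=60/221; mL=-17730/32929, mR=-30/149; mL+mR=-24360/32929 → advance -1; mR−mL=11100/32929 → turn +1·90°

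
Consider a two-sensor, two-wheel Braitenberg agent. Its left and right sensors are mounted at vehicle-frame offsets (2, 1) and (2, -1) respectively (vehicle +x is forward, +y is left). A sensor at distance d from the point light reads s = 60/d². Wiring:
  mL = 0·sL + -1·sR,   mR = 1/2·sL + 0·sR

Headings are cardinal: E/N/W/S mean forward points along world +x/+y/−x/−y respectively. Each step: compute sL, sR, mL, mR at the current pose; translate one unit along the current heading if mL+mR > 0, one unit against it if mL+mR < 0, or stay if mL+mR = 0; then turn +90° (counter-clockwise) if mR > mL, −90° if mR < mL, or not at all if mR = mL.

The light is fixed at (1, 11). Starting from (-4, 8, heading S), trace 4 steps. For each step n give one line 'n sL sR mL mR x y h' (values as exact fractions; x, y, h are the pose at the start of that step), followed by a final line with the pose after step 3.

n=0: pose=(-4,8,S); sL=60/41, sR=60/61; mL=-60/61, mR=30/41; mL+mR=-630/2501 → advance -1; mR−mL=4290/2501 → turn +1·90°
n=1: pose=(-4,9,E); sL=6, sR=10/3; mL=-10/3, mR=3; mL+mR=-1/3 → advance -1; mR−mL=19/3 → turn +1·90°
n=2: pose=(-5,9,N); sL=60/49, sR=12/5; mL=-12/5, mR=30/49; mL+mR=-438/245 → advance -1; mR−mL=738/245 → turn +1·90°
n=3: pose=(-5,8,W); sL=3/4, sR=15/17; mL=-15/17, mR=3/8; mL+mR=-69/136 → advance -1; mR−mL=171/136 → turn +1·90°

0 60/41 60/61 -60/61 30/41 -4 8 S
1 6 10/3 -10/3 3 -4 9 E
2 60/49 12/5 -12/5 30/49 -5 9 N
3 3/4 15/17 -15/17 3/8 -5 8 W
final -4 8 S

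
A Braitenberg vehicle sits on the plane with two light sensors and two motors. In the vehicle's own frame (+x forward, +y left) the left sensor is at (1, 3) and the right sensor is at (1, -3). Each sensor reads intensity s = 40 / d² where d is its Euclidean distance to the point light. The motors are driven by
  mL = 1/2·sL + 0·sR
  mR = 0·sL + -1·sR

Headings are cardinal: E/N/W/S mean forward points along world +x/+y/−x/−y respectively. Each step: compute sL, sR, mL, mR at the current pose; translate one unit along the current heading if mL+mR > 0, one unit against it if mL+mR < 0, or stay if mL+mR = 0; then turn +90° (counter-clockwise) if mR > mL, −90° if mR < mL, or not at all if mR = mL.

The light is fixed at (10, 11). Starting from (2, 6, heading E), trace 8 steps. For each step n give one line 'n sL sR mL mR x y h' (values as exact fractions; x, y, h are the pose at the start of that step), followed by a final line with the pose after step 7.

0 40/53 40/113 20/53 -40/113 2 6 E
1 10/13 5/17 5/13 -5/17 3 6 S
2 8/29 40/73 4/29 -40/73 3 5 W
3 20/53 20/17 10/53 -20/17 4 5 N
4 40/41 8/25 20/41 -8/25 4 4 E
5 10/17 5/16 5/17 -5/16 5 4 S
6 40/117 8/9 20/117 -8/9 5 5 W
7 20/37 20/13 10/37 -20/13 6 5 N
final 6 4 E

n=0: pose=(2,6,E); sL=40/53, sR=40/113; mL=20/53, mR=-40/113; mL+mR=140/5989 → advance +1; mR−mL=-4380/5989 → turn -1·90°
n=1: pose=(3,6,S); sL=10/13, sR=5/17; mL=5/13, mR=-5/17; mL+mR=20/221 → advance +1; mR−mL=-150/221 → turn -1·90°
n=2: pose=(3,5,W); sL=8/29, sR=40/73; mL=4/29, mR=-40/73; mL+mR=-868/2117 → advance -1; mR−mL=-1452/2117 → turn -1·90°
n=3: pose=(4,5,N); sL=20/53, sR=20/17; mL=10/53, mR=-20/17; mL+mR=-890/901 → advance -1; mR−mL=-1230/901 → turn -1·90°
n=4: pose=(4,4,E); sL=40/41, sR=8/25; mL=20/41, mR=-8/25; mL+mR=172/1025 → advance +1; mR−mL=-828/1025 → turn -1·90°
n=5: pose=(5,4,S); sL=10/17, sR=5/16; mL=5/17, mR=-5/16; mL+mR=-5/272 → advance -1; mR−mL=-165/272 → turn -1·90°
n=6: pose=(5,5,W); sL=40/117, sR=8/9; mL=20/117, mR=-8/9; mL+mR=-28/39 → advance -1; mR−mL=-124/117 → turn -1·90°
n=7: pose=(6,5,N); sL=20/37, sR=20/13; mL=10/37, mR=-20/13; mL+mR=-610/481 → advance -1; mR−mL=-870/481 → turn -1·90°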